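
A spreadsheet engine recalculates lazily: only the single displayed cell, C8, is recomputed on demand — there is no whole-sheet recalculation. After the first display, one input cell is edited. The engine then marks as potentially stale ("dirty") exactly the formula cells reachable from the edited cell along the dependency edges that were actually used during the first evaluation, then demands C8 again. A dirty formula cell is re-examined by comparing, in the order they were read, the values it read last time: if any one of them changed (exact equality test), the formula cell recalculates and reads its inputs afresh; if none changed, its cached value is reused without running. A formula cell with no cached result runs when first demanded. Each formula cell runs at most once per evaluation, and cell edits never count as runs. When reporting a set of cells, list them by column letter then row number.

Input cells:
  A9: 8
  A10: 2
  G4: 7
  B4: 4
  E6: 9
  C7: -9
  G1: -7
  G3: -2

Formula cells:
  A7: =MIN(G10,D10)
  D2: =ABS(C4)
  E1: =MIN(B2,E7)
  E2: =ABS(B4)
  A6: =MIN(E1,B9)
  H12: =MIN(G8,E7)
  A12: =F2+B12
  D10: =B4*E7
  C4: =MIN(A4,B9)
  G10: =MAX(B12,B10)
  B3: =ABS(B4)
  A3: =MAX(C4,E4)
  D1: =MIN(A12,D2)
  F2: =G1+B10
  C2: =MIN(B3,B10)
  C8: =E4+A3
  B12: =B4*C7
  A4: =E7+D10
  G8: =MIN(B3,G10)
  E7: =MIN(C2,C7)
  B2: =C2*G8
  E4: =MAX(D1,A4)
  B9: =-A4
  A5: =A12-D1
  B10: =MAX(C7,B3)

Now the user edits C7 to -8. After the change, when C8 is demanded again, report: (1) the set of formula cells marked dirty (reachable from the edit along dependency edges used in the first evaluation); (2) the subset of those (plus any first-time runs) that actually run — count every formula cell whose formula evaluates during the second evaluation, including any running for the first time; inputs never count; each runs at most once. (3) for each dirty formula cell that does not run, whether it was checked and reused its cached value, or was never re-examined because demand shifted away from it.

Marked dirty: A3, A4, A12, B9, B10, B12, C2, C4, C8, D1, D2, D10, E4, E7, F2.
Formula cells that run: A3, A4, A12, B9, B10, B12, C4, C8, D1, D2, D10, E4, E7 — 13 in total.
Checked but reused from cache: C2, F2.
Key observation: the cutoff stops propagation at C2 — its inputs' values are unchanged, so it reuses its cache.

First evaluation (everything demanded from the output):
  B3 = ABS(4) = 4
  B10 = MAX(-9, 4) = 4
  B12 = 4 * -9 = -36
  C2 = MIN(4, 4) = 4
  E7 = MIN(4, -9) = -9
  D10 = 4 * -9 = -36
  A4 = -9 + -36 = -45
  B9 = -(-45) = 45
  C4 = MIN(-45, 45) = -45
  D2 = ABS(-45) = 45
  F2 = -7 + 4 = -3
  A12 = -3 + -36 = -39
  D1 = MIN(-39, 45) = -39
  E4 = MAX(-39, -45) = -39
  A3 = MAX(-45, -39) = -39
  C8 = -39 + -39 = -78

Propagation after the edit:
  B10: runs — C7 -9->-8; result 4 (same value as before).
  B12: runs — C7 -9->-8; result -32.
  C2: checked — values it read are unchanged (B3 unchanged, B10 unchanged); reused cached 4 without running.
  E7: runs — C7 -9->-8; result -8.
  D10: runs — E7 -9->-8; result -32.
  A4: runs — E7 -9->-8; D10 -36->-32; result -40.
  B9: runs — A4 -45->-40; result 40.
  C4: runs — A4 -45->-40; B9 45->40; result -40.
  D2: runs — C4 -45->-40; result 40.
  F2: checked — values it read are unchanged (G1 unchanged, B10 unchanged); reused cached -3 without running.
  A12: runs — B12 -36->-32; result -35.
  D1: runs — A12 -39->-35; D2 45->40; result -35.
  E4: runs — D1 -39->-35; A4 -45->-40; result -35.
  A3: runs — C4 -45->-40; E4 -39->-35; result -35.
  C8: runs — E4 -39->-35; A3 -39->-35; result -70.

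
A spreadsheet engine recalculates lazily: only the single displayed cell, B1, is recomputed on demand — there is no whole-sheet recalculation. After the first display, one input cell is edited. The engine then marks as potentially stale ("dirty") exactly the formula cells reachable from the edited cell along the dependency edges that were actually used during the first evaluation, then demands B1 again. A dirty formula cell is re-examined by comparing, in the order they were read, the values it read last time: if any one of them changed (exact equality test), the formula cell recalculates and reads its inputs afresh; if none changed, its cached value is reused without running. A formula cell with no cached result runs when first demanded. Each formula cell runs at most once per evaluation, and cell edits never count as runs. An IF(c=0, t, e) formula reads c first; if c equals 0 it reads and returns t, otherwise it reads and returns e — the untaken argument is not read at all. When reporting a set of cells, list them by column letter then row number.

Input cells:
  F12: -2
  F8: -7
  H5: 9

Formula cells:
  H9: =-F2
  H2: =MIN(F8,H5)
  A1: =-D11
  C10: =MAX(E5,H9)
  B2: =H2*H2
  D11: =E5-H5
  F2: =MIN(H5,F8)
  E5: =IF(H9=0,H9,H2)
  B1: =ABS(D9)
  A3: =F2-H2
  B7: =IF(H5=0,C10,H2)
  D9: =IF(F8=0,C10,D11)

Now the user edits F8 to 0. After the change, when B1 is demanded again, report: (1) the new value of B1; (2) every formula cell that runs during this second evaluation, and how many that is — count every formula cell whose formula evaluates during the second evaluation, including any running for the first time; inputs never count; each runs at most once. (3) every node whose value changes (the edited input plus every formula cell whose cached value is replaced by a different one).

New value of B1: 0.
Formula cells that run: B1, C10, D9, E5, F2, H9 — 6 in total.
Values that change: B1, D9, E5, F2, F8, H9.
Key observation: a condition flipped, so demand moved to the other branch — D11, H2 are never re-examined.

First evaluation (everything demanded from the output):
  F2 = MIN(9, -7) = -7
  H2 = MIN(-7, 9) = -7
  H9 = -(-7) = 7
  E5 = IF(H9=0: H9=7 -> else branch H2) = -7
  D11 = -7 - 9 = -16
  D9 = IF(F8=0: F8=-7 -> else branch D11) = -16
  B1 = ABS(-16) = 16

Propagation after the edit:
  F2: runs — F8 -7->0; result 0.
  H2: marked dirty but never re-examined — demand shifted away from it.
  H9: runs — F2 -7->0; result 0.
  E5: runs — H9 7->0; result 0.
  C10: demanded for the first time — runs, produces 0.
  D11: marked dirty but never re-examined — demand shifted away from it.
  D9: runs — F8 -7->0; result 0.
  B1: runs — D9 -16->0; result 0.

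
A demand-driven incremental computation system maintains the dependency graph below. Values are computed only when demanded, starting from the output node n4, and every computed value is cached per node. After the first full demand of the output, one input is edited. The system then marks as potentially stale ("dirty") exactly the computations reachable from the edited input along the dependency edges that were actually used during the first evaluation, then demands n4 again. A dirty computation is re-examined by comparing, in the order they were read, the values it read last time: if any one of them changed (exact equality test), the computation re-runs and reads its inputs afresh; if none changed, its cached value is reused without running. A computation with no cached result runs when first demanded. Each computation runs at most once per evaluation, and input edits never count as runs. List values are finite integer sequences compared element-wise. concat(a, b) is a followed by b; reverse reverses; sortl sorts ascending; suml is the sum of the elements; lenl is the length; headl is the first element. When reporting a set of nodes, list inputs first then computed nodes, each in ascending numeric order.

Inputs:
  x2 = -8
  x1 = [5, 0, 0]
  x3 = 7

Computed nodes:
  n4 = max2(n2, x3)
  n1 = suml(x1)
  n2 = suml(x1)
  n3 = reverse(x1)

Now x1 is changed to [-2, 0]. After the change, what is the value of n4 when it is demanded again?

New value of n4: 7.

First evaluation (everything demanded from the output):
  n2 = suml([5, 0, 0]) = 5
  n4 = max2(5, 7) = 7

Propagation after the edit:
  n2: runs — x1 [5, 0, 0]->[-2, 0]; result -2.
  n4: runs — n2 5->-2; result 7 (same value as before).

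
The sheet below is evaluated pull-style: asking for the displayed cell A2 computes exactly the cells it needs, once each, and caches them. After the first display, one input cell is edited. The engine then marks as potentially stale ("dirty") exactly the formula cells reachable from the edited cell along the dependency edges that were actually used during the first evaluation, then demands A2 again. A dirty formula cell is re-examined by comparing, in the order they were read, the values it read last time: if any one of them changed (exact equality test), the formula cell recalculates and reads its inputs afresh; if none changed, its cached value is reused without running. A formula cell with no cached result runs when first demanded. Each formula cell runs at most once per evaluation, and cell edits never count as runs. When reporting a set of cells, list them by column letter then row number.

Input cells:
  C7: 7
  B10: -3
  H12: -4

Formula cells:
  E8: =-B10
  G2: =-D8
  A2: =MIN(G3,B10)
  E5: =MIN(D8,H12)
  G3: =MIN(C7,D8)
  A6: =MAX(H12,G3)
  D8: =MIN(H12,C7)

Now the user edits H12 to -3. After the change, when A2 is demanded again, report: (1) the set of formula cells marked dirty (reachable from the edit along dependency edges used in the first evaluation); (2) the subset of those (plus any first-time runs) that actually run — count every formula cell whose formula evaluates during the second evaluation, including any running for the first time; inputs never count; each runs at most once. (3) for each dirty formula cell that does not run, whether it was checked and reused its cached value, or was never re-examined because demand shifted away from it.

The edit dirties: A2, D8, G3.
3 formula cells run: A2, D8, G3.
No dirty formula cell escaped a run.

First demand of the output computes:
  D8 = MIN(-4, 7) = -4
  G3 = MIN(7, -4) = -4
  A2 = MIN(-4, -3) = -4

After the edit, cleaning proceeds:
  D8: a read changed (H12 -4->-3) — executes, giving -3.
  G3: a read changed (D8 -4->-3) — executes, giving -3.
  A2: a read changed (G3 -4->-3) — executes, giving -3.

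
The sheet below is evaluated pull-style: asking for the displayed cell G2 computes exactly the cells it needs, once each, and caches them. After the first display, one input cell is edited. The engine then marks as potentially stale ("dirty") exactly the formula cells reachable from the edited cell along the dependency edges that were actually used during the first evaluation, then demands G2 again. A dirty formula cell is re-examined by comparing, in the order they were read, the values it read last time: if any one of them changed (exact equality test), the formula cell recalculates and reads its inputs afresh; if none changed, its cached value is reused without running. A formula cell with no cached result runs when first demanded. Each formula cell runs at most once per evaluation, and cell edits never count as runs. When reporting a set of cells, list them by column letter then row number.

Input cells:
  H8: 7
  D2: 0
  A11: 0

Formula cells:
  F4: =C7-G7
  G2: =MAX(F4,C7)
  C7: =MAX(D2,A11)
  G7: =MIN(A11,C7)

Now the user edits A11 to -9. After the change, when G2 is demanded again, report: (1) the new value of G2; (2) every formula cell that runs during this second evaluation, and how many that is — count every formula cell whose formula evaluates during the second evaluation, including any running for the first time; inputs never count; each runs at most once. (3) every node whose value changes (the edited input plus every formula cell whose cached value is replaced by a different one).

First demand of the output computes:
  C7 = MAX(0, 0) = 0
  G7 = MIN(0, 0) = 0
  F4 = 0 - 0 = 0
  G2 = MAX(0, 0) = 0

After the edit, cleaning proceeds:
  C7: a read changed (A11 0->-9) — executes, giving 0 — identical to its old value.
  G7: a read changed (A11 0->-9) — executes, giving -9.
  F4: a read changed (G7 0->-9) — executes, giving 9.
  G2: a read changed (F4 0->9) — executes, giving 9.

Demanding G2 again yields 9.
4 formula cells run: C7, F4, G2, G7.
The nodes whose values change: A11, F4, G2, G7.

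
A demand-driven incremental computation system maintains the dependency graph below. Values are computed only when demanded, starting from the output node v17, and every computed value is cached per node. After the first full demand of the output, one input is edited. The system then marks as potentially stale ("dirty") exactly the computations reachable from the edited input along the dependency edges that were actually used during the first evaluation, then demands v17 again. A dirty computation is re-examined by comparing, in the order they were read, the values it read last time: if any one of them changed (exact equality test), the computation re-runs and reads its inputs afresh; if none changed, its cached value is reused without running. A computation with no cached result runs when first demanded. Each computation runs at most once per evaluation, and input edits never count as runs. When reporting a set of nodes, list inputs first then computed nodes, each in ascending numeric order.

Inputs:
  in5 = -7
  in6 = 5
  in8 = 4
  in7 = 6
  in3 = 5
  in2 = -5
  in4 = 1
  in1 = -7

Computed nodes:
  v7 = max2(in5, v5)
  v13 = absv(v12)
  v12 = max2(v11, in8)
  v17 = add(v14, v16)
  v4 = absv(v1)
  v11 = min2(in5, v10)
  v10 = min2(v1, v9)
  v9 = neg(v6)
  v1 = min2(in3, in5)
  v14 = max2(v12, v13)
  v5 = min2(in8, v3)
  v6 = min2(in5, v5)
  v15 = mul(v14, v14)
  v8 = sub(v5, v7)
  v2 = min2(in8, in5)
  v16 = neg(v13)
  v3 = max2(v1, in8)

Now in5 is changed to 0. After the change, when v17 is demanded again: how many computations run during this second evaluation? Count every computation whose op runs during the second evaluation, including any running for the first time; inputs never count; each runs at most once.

First evaluation (everything demanded from the output):
  v1 = min2(5, -7) = -7
  v3 = max2(-7, 4) = 4
  v5 = min2(4, 4) = 4
  v6 = min2(-7, 4) = -7
  v9 = neg(-7) = 7
  v10 = min2(-7, 7) = -7
  v11 = min2(-7, -7) = -7
  v12 = max2(-7, 4) = 4
  v13 = absv(4) = 4
  v14 = max2(4, 4) = 4
  v16 = neg(4) = -4
  v17 = add(4, -4) = 0

Propagation after the edit:
  v1: runs — in5 -7->0; result 0.
  v3: runs — v1 -7->0; result 4 (same value as before).
  v5: checked — values it read are unchanged (in8 unchanged, v3 unchanged); reused cached 4 without running.
  v6: runs — in5 -7->0; result 0.
  v9: runs — v6 -7->0; result 0.
  v10: runs — v1 -7->0; v9 7->0; result 0.
  v11: runs — in5 -7->0; v10 -7->0; result 0.
  v12: runs — v11 -7->0; result 4 (same value as before).
  v13: checked — values it read are unchanged (v12 unchanged); reused cached 4 without running.
  v14: checked — values it read are unchanged (v12 unchanged, v13 unchanged); reused cached 4 without running.
  v16: checked — values it read are unchanged (v13 unchanged); reused cached -4 without running.
  v17: checked — values it read are unchanged (v14 unchanged, v16 unchanged); reused cached 0 without running.

Key observation: the cutoff stops propagation at v5 — its inputs' values are unchanged, so it reuses its cache.

Computations that run: v1, v3, v6, v9, v10, v11, v12 — 7 in total.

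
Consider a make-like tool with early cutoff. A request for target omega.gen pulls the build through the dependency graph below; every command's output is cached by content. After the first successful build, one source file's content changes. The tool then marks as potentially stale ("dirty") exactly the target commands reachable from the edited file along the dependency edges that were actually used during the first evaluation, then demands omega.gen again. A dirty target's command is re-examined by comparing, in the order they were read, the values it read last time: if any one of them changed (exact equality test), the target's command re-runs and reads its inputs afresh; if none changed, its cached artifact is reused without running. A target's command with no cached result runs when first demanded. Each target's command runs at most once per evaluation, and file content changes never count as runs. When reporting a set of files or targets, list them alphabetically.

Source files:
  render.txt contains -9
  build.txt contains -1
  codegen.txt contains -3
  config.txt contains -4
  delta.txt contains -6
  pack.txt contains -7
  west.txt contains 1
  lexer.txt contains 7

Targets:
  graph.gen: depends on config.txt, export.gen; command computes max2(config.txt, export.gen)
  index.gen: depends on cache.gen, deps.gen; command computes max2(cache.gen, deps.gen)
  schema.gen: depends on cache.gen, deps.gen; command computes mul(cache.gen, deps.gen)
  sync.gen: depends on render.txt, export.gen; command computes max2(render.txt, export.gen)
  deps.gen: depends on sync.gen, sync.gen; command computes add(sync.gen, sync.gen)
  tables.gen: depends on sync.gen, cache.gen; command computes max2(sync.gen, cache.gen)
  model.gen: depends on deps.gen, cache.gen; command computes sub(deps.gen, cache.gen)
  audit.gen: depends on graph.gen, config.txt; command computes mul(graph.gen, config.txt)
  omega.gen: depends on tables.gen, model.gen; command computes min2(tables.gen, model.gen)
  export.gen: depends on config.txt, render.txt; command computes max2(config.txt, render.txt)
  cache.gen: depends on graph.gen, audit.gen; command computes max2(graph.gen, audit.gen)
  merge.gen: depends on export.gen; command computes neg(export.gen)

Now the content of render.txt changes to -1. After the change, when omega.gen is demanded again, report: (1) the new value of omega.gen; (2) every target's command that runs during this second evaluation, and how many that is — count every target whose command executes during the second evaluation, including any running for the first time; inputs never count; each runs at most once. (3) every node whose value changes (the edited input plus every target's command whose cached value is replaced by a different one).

Demanding omega.gen again yields -6.
9 target commands run: audit.gen, cache.gen, deps.gen, export.gen, graph.gen, model.gen, omega.gen, sync.gen, tables.gen.
The nodes whose values change: audit.gen, cache.gen, deps.gen, export.gen, graph.gen, model.gen, omega.gen, render.txt, sync.gen, tables.gen.

First demand of the output computes:
  export.gen = max2(-4, -9) = -4
  graph.gen = max2(-4, -4) = -4
  audit.gen = mul(-4, -4) = 16
  cache.gen = max2(-4, 16) = 16
  sync.gen = max2(-9, -4) = -4
  deps.gen = add(-4, -4) = -8
  model.gen = sub(-8, 16) = -24
  tables.gen = max2(-4, 16) = 16
  omega.gen = min2(16, -24) = -24

After the edit, cleaning proceeds:
  export.gen: a read changed (render.txt -9->-1) — executes, giving -1.
  graph.gen: a read changed (export.gen -4->-1) — executes, giving -1.
  audit.gen: a read changed (graph.gen -4->-1) — executes, giving 4.
  cache.gen: a read changed (graph.gen -4->-1; audit.gen 16->4) — executes, giving 4.
  sync.gen: a read changed (render.txt -9->-1; export.gen -4->-1) — executes, giving -1.
  deps.gen: a read changed (sync.gen -4->-1; sync.gen -4->-1) — executes, giving -2.
  model.gen: a read changed (deps.gen -8->-2; cache.gen 16->4) — executes, giving -6.
  tables.gen: a read changed (sync.gen -4->-1; cache.gen 16->4) — executes, giving 4.
  omega.gen: a read changed (tables.gen 16->4; model.gen -24->-6) — executes, giving -6.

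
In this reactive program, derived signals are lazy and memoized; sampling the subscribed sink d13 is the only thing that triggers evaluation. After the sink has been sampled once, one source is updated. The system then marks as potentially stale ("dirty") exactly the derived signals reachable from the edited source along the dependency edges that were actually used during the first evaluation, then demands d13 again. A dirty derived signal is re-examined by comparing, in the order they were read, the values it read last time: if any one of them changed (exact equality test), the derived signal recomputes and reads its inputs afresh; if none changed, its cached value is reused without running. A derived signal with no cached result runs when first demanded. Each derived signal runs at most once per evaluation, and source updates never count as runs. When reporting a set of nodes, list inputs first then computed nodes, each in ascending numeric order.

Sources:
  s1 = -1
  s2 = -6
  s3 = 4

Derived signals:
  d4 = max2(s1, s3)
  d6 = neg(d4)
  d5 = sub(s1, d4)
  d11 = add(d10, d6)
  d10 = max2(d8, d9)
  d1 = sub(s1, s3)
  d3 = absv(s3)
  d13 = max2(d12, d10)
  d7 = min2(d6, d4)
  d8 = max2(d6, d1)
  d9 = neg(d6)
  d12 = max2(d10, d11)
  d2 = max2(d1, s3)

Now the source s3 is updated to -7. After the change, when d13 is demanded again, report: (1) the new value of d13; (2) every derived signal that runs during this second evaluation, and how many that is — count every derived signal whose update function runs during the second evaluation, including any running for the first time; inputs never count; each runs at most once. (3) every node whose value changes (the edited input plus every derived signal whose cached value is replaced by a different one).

Demanding d13 again yields 7.
9 derived signals run: d1, d4, d6, d8, d9, d10, d11, d12, d13.
The nodes whose values change: s3, d1, d4, d6, d8, d9, d10, d11, d12, d13.

First demand of the output computes:
  d1 = sub(-1, 4) = -5
  d4 = max2(-1, 4) = 4
  d6 = neg(4) = -4
  d8 = max2(-4, -5) = -4
  d9 = neg(-4) = 4
  d10 = max2(-4, 4) = 4
  d11 = add(4, -4) = 0
  d12 = max2(4, 0) = 4
  d13 = max2(4, 4) = 4

After the edit, cleaning proceeds:
  d1: a read changed (s3 4->-7) — executes, giving 6.
  d4: a read changed (s3 4->-7) — executes, giving -1.
  d6: a read changed (d4 4->-1) — executes, giving 1.
  d8: a read changed (d6 -4->1; d1 -5->6) — executes, giving 6.
  d9: a read changed (d6 -4->1) — executes, giving -1.
  d10: a read changed (d8 -4->6; d9 4->-1) — executes, giving 6.
  d11: a read changed (d10 4->6; d6 -4->1) — executes, giving 7.
  d12: a read changed (d10 4->6; d11 0->7) — executes, giving 7.
  d13: a read changed (d12 4->7; d10 4->6) — executes, giving 7.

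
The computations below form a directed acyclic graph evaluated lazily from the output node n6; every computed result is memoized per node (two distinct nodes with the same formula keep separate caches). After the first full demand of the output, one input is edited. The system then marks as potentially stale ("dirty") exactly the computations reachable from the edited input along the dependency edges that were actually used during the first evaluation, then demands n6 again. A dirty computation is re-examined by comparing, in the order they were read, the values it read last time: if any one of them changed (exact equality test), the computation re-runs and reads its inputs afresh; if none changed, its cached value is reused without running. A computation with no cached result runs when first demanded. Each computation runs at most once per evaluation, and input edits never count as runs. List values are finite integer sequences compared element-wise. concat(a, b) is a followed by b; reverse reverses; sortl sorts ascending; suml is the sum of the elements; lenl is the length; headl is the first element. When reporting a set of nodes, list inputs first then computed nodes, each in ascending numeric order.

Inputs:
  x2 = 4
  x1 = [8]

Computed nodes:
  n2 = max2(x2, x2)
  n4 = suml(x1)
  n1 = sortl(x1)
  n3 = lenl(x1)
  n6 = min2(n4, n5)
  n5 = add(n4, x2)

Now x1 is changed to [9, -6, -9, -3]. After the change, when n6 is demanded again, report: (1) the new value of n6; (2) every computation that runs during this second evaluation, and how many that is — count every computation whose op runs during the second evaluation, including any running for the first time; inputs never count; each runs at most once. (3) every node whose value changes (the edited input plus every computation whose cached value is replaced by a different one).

Demanding n6 again yields -9.
3 computations run: n4, n5, n6.
The nodes whose values change: x1, n4, n5, n6.

First demand of the output computes:
  n4 = suml([8]) = 8
  n5 = add(8, 4) = 12
  n6 = min2(8, 12) = 8

After the edit, cleaning proceeds:
  n4: a read changed (x1 [8]->[9, -6, -9, -3]) — executes, giving -9.
  n5: a read changed (n4 8->-9) — executes, giving -5.
  n6: a read changed (n4 8->-9; n5 12->-5) — executes, giving -9.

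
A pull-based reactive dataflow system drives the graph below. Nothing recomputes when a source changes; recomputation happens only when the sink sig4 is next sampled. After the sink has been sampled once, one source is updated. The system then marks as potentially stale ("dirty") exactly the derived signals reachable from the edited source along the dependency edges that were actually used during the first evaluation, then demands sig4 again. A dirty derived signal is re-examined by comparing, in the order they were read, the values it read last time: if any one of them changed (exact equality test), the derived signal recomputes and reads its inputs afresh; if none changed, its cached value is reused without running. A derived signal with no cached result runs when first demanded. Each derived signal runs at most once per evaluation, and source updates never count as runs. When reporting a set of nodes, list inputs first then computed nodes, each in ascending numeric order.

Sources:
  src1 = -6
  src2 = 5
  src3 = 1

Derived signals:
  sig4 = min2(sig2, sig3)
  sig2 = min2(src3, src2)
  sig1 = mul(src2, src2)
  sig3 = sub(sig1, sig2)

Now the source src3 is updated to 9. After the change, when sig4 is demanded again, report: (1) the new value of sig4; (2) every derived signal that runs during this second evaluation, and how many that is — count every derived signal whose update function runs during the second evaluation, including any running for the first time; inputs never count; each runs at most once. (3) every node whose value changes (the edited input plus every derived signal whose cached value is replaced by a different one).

First evaluation (everything demanded from the output):
  sig1 = mul(5, 5) = 25
  sig2 = min2(1, 5) = 1
  sig3 = sub(25, 1) = 24
  sig4 = min2(1, 24) = 1

Propagation after the edit:
  sig2: runs — src3 1->9; result 5.
  sig3: runs — sig2 1->5; result 20.
  sig4: runs — sig2 1->5; sig3 24->20; result 5.

New value of sig4: 5.
Derived signals that run: sig2, sig3, sig4 — 3 in total.
Values that change: src3, sig2, sig3, sig4.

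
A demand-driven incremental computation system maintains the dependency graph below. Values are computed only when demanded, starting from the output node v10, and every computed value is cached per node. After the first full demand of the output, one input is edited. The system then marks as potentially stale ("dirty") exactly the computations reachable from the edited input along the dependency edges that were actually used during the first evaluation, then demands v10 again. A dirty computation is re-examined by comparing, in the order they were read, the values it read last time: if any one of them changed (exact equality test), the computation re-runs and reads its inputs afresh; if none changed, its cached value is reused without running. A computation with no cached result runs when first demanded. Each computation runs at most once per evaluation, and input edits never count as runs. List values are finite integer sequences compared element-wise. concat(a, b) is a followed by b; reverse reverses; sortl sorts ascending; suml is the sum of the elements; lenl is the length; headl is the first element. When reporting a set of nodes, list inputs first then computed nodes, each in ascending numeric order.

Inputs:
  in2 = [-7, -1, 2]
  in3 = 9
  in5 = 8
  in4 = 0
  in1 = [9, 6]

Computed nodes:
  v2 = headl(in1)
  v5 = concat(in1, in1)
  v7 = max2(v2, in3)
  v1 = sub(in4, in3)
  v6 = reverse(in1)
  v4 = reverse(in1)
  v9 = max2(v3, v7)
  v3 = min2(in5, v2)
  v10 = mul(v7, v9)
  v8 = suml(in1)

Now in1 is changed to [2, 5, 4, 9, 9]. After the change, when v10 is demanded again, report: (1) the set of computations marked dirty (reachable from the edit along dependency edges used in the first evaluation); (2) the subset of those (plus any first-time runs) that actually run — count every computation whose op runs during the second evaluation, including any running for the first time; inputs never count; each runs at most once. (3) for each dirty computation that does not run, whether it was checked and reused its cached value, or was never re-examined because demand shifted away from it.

First evaluation (everything demanded from the output):
  v2 = headl([9, 6]) = 9
  v3 = min2(8, 9) = 8
  v7 = max2(9, 9) = 9
  v9 = max2(8, 9) = 9
  v10 = mul(9, 9) = 81

Propagation after the edit:
  v2: runs — in1 [9, 6]->[2, 5, 4, 9, 9]; result 2.
  v3: runs — v2 9->2; result 2.
  v7: runs — v2 9->2; result 9 (same value as before).
  v9: runs — v3 8->2; result 9 (same value as before).
  v10: checked — values it read are unchanged (v7 unchanged, v9 unchanged); reused cached 81 without running.

Key observation: the cutoff stops propagation at v10 — its inputs' values are unchanged, so it reuses its cache.

Marked dirty: v2, v3, v7, v9, v10.
Computations that run: v2, v3, v7, v9 — 4 in total.
Checked but reused from cache: v10.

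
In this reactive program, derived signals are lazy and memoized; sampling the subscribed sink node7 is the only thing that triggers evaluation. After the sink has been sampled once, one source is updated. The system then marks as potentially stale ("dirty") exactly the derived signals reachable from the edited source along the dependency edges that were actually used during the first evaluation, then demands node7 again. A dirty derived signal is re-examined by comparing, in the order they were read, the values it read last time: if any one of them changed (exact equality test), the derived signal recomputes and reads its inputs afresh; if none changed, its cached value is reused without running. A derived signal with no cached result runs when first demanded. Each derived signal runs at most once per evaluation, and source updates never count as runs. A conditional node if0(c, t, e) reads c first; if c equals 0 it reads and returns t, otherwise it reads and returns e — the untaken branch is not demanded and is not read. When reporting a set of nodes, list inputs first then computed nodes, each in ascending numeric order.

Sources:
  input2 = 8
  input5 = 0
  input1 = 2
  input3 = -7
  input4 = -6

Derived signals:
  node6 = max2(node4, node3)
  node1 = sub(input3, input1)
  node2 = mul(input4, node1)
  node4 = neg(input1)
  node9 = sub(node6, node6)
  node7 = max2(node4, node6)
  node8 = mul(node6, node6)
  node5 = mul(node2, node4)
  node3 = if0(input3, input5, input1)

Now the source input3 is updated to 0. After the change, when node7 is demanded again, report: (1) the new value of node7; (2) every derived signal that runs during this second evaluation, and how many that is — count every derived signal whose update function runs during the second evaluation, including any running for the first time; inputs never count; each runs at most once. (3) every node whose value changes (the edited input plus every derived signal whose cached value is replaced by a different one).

First demand of the output computes:
  node3 = if0(input3=-7 -> else branch input1) = 2
  node4 = neg(2) = -2
  node6 = max2(-2, 2) = 2
  node7 = max2(-2, 2) = 2

After the edit, cleaning proceeds:
  node3: a read changed (input3 -7->0) — executes, giving 0.
  node6: a read changed (node3 2->0) — executes, giving 0.
  node7: a read changed (node6 2->0) — executes, giving 0.

Demanding node7 again yields 0.
3 derived signals run: node3, node6, node7.
The nodes whose values change: input3, node3, node6, node7.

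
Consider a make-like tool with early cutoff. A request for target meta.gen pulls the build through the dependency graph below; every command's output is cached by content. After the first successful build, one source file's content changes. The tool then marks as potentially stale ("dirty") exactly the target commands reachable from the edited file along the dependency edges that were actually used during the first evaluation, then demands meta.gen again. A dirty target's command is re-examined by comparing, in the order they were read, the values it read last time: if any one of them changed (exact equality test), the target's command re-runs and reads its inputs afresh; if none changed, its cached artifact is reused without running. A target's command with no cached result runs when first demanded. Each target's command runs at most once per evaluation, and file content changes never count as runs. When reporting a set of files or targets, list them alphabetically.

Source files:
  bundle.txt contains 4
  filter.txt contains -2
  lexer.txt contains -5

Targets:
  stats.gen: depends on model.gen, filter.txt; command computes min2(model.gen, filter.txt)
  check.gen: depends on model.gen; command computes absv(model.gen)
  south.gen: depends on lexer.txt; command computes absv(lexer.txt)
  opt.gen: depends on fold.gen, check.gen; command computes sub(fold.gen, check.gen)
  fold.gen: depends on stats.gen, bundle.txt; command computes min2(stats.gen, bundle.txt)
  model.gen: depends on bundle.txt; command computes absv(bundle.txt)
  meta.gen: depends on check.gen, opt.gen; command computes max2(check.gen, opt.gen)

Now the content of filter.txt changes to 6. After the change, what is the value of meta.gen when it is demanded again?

First demand of the output computes:
  model.gen = absv(4) = 4
  check.gen = absv(4) = 4
  stats.gen = min2(4, -2) = -2
  fold.gen = min2(-2, 4) = -2
  opt.gen = sub(-2, 4) = -6
  meta.gen = max2(4, -6) = 4

After the edit, cleaning proceeds:
  stats.gen: a read changed (filter.txt -2->6) — executes, giving 4.
  fold.gen: a read changed (stats.gen -2->4) — executes, giving 4.
  opt.gen: a read changed (fold.gen -2->4) — executes, giving 0.
  meta.gen: a read changed (opt.gen -6->0) — executes, giving 4 — identical to its old value.

Demanding meta.gen again yields 4.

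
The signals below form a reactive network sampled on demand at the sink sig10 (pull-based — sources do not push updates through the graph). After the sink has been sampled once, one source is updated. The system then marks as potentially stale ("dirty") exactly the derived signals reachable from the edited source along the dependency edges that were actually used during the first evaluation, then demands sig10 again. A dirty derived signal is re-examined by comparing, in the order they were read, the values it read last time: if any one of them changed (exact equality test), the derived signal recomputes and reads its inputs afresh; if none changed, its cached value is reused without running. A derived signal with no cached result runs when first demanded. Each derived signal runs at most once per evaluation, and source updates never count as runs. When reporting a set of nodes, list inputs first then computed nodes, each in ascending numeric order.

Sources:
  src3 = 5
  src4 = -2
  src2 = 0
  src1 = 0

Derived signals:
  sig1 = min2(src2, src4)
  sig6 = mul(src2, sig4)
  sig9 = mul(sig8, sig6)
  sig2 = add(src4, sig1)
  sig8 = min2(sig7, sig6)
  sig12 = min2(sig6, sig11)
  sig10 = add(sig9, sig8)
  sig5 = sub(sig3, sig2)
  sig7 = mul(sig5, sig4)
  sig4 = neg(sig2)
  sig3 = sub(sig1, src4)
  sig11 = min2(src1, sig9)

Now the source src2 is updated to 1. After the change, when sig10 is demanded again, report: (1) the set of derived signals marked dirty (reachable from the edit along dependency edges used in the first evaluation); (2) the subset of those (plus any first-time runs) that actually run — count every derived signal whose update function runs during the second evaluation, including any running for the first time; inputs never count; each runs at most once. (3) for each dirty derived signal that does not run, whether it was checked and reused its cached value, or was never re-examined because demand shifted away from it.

Dirty set: sig1, sig2, sig3, sig4, sig5, sig6, sig7, sig8, sig9, sig10.
Run set: sig1, sig6, sig8, sig9, sig10 (5 run).
Re-examined without running (cache reused): sig2, sig3, sig4, sig5, sig7.
The important point: at sig2 every value read last time is unchanged, so the dirty flag clears without a run.

Initial pass — values computed on the first demand:
  sig1 = min2(0, -2) = -2
  sig2 = add(-2, -2) = -4
  sig3 = sub(-2, -2) = 0
  sig4 = neg(-4) = 4
  sig5 = sub(0, -4) = 4
  sig6 = mul(0, 4) = 0
  sig7 = mul(4, 4) = 16
  sig8 = min2(16, 0) = 0
  sig9 = mul(0, 0) = 0
  sig10 = add(0, 0) = 0

Second demand — change propagation:
  sig1: re-runs because src2 0->1; new result -2 (unchanged).
  sig2: re-examined; everything it read last time is the same (src4 unchanged, sig1 unchanged) — cache -4 kept, no run.
  sig3: re-examined; everything it read last time is the same (sig1 unchanged, src4 unchanged) — cache 0 kept, no run.
  sig4: re-examined; everything it read last time is the same (sig2 unchanged) — cache 4 kept, no run.
  sig5: re-examined; everything it read last time is the same (sig3 unchanged, sig2 unchanged) — cache 4 kept, no run.
  sig6: re-runs because src2 0->1; new result 4.
  sig7: re-examined; everything it read last time is the same (sig5 unchanged, sig4 unchanged) — cache 16 kept, no run.
  sig8: re-runs because sig6 0->4; new result 4.
  sig9: re-runs because sig8 0->4; sig6 0->4; new result 16.
  sig10: re-runs because sig9 0->16; sig8 0->4; new result 20.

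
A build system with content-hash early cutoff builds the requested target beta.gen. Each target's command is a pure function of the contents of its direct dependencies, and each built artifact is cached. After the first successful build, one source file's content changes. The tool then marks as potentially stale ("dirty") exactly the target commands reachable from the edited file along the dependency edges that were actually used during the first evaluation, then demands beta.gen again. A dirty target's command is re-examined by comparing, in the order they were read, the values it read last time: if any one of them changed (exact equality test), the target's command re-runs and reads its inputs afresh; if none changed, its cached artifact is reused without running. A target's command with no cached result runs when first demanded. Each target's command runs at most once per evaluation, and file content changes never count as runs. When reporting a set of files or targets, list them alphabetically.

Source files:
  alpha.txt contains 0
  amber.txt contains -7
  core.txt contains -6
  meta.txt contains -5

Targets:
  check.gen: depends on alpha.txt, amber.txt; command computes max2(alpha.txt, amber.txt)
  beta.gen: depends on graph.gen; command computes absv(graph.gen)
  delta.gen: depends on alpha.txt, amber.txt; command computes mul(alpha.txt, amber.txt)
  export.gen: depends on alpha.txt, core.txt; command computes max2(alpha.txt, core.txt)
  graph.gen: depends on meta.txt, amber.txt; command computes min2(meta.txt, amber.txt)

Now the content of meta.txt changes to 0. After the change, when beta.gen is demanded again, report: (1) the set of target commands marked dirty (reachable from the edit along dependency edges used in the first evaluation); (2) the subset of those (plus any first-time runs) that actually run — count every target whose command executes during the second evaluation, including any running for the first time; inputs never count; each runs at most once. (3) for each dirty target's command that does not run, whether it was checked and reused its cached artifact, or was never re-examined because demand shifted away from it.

First evaluation (everything demanded from the output):
  graph.gen = min2(-5, -7) = -7
  beta.gen = absv(-7) = 7

Propagation after the edit:
  graph.gen: runs — meta.txt -5->0; result -7 (same value as before).
  beta.gen: checked — values it read are unchanged (graph.gen unchanged); reused cached 7 without running.

Key observation: the change is absorbed at graph.gen — it re-runs but produces the same value, and the output's value is unchanged.

Marked dirty: beta.gen, graph.gen.
Target commands that run: graph.gen — 1 in total.
Checked but reused from cache: beta.gen.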